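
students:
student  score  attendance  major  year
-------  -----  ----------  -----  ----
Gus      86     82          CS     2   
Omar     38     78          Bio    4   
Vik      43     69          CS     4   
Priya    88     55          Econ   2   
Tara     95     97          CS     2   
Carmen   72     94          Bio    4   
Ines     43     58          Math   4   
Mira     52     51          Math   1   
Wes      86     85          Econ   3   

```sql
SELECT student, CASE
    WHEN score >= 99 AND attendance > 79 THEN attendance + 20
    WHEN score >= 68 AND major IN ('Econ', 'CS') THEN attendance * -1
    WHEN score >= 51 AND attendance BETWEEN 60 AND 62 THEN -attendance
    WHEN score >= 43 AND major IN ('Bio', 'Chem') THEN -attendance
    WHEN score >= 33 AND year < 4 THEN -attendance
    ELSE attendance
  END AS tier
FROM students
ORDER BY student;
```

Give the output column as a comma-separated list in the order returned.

student=Carmen: score >= 43 AND major IN ('Bio', 'Chem') → -94
student=Gus: score >= 68 AND major IN ('Econ', 'CS') → -82
student=Ines: ELSE → 58
student=Mira: score >= 33 AND year < 4 → -51
student=Omar: ELSE → 78
student=Priya: score >= 68 AND major IN ('Econ', 'CS') → -55
student=Tara: score >= 68 AND major IN ('Econ', 'CS') → -97
student=Vik: ELSE → 69
student=Wes: score >= 68 AND major IN ('Econ', 'CS') → -85

-94, -82, 58, -51, 78, -55, -97, 69, -85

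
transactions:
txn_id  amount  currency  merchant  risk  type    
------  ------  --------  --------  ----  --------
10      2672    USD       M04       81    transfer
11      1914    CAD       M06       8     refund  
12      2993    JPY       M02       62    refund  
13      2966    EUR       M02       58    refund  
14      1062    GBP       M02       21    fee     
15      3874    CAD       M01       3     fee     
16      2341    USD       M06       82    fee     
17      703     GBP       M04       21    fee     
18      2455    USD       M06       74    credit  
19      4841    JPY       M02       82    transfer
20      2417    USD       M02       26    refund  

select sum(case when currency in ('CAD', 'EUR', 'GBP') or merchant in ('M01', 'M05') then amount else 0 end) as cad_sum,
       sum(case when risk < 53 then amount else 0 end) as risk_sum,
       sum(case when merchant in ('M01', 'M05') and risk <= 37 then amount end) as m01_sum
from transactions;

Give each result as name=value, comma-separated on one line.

cad_sum=10519, risk_sum=9970, m01_sum=3874

[cad_sum: currency in ('CAD', 'EUR', 'GBP') or merchant in ('M01', 'M05')]
txn_id=10: ✗
txn_id=11: ✓ → 1914
txn_id=12: ✗
txn_id=13: ✓ → 2966
txn_id=14: ✓ → 1062
txn_id=15: ✓ → 3874
txn_id=16: ✗
txn_id=17: ✓ → 703
txn_id=18: ✗
txn_id=19: ✗
txn_id=20: ✗
cad_sum = 1914 + 2966 + 1062 + 3874 + 703 = 10519
—
[risk_sum: risk < 53]
txn_id=10: ✗
txn_id=11: ✓ → 1914
txn_id=12: ✗
txn_id=13: ✗
txn_id=14: ✓ → 1062
txn_id=15: ✓ → 3874
txn_id=16: ✗
txn_id=17: ✓ → 703
txn_id=18: ✗
txn_id=19: ✗
txn_id=20: ✓ → 2417
risk_sum = 1914 + 1062 + 3874 + 703 + 2417 = 9970
—
[m01_sum: merchant in ('M01', 'M05') and risk <= 37]
txn_id=10: ✗
txn_id=11: ✗
txn_id=12: ✗
txn_id=13: ✗
txn_id=14: ✗
txn_id=15: ✓ → 3874
txn_id=16: ✗
txn_id=17: ✗
txn_id=18: ✗
txn_id=19: ✗
txn_id=20: ✗
m01_sum = 3874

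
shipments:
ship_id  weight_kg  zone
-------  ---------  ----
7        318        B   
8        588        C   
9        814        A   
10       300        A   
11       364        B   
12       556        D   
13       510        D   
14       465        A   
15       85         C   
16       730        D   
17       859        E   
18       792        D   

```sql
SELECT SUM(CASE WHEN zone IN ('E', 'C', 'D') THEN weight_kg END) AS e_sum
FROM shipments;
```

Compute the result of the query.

ship_id=7: ✗
ship_id=8: ✓ → 588
ship_id=9: ✗
ship_id=10: ✗
ship_id=11: ✗
ship_id=12: ✓ → 556
ship_id=13: ✓ → 510
ship_id=14: ✗
ship_id=15: ✓ → 85
ship_id=16: ✓ → 730
ship_id=17: ✓ → 859
ship_id=18: ✓ → 792
e_sum = 588 + 556 + 510 + 85 + 730 + 859 + 792 = 4120

4120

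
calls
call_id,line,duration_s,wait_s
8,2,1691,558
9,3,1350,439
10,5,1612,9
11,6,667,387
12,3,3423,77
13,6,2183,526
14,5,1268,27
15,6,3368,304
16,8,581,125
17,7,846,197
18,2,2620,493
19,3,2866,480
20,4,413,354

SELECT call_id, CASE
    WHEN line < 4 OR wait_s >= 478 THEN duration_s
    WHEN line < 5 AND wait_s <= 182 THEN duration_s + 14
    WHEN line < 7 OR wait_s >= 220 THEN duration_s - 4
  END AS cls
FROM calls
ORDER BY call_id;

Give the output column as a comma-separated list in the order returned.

call_id=8: line < 4 OR wait_s >= 478 → 1691
call_id=9: line < 4 OR wait_s >= 478 → 1350
call_id=10: line < 7 OR wait_s >= 220 → 1608
call_id=11: line < 7 OR wait_s >= 220 → 663
call_id=12: line < 4 OR wait_s >= 478 → 3423
call_id=13: line < 4 OR wait_s >= 478 → 2183
call_id=14: line < 7 OR wait_s >= 220 → 1264
call_id=15: line < 7 OR wait_s >= 220 → 3364
call_id=16: (no match → NULL) → NULL
call_id=17: (no match → NULL) → NULL
call_id=18: line < 4 OR wait_s >= 478 → 2620
call_id=19: line < 4 OR wait_s >= 478 → 2866
call_id=20: line < 7 OR wait_s >= 220 → 409

1691, 1350, 1608, 663, 3423, 2183, 1264, 3364, NULL, NULL, 2620, 2866, 409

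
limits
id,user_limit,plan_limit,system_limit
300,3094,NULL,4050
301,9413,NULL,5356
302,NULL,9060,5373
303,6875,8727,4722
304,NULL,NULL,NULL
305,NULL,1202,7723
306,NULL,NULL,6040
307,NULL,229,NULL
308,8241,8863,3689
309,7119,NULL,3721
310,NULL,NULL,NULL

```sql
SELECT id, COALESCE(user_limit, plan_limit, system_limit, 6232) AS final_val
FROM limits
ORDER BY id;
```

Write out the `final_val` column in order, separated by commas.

3094, 9413, 9060, 6875, 6232, 1202, 6040, 229, 8241, 7119, 6232

id=300: user_limit=3094 → 3094
id=301: user_limit=9413 → 9413
id=302: user_limit=NULL, plan_limit=9060 → 9060
id=303: user_limit=6875 → 6875
id=304: user_limit=NULL, plan_limit=NULL, system_limit=NULL, → literal 6232 → 6232
id=305: user_limit=NULL, plan_limit=1202 → 1202
id=306: user_limit=NULL, plan_limit=NULL, system_limit=6040 → 6040
id=307: user_limit=NULL, plan_limit=229 → 229
id=308: user_limit=8241 → 8241
id=309: user_limit=7119 → 7119
id=310: user_limit=NULL, plan_limit=NULL, system_limit=NULL, → literal 6232 → 6232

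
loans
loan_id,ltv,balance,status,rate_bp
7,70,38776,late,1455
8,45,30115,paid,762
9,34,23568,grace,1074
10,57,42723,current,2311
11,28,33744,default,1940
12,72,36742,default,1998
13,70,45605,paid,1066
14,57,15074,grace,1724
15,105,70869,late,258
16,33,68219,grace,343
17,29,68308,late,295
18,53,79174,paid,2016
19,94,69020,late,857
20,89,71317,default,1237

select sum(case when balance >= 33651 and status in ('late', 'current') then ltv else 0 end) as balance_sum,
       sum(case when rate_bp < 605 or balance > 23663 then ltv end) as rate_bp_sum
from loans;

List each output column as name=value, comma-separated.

[balance_sum: balance >= 33651 and status in ('late', 'current')]
loan_id=7: ✓ → 70
loan_id=8: ✗
loan_id=9: ✗
loan_id=10: ✓ → 57
loan_id=11: ✗
loan_id=12: ✗
loan_id=13: ✗
loan_id=14: ✗
loan_id=15: ✓ → 105
loan_id=16: ✗
loan_id=17: ✓ → 29
loan_id=18: ✗
loan_id=19: ✓ → 94
loan_id=20: ✗
balance_sum = 70 + 57 + 105 + 29 + 94 = 355
—
[rate_bp_sum: rate_bp < 605 or balance > 23663]
loan_id=7: ✓ → 70
loan_id=8: ✓ → 45
loan_id=9: ✗
loan_id=10: ✓ → 57
loan_id=11: ✓ → 28
loan_id=12: ✓ → 72
loan_id=13: ✓ → 70
loan_id=14: ✗
loan_id=15: ✓ → 105
loan_id=16: ✓ → 33
loan_id=17: ✓ → 29
loan_id=18: ✓ → 53
loan_id=19: ✓ → 94
loan_id=20: ✓ → 89
rate_bp_sum = 70 + 45 + 57 + 28 + 72 + 70 + 105 + 33 + 29 + 53 + 94 + 89 = 745

balance_sum=355, rate_bp_sum=745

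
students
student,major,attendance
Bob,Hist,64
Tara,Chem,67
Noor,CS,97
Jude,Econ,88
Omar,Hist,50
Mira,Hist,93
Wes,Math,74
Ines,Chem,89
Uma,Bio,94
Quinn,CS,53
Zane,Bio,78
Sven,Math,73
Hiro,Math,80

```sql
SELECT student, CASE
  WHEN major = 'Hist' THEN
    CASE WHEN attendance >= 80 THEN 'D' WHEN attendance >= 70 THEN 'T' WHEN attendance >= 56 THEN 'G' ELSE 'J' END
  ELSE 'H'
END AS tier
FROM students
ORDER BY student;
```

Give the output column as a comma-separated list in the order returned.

G, H, H, H, D, H, J, H, H, H, H, H, H

student=Bob: major='Hist' → inner[attendance >= 56] → G
student=Hiro: major='Math' → outer ELSE → H
student=Ines: major='Chem' → outer ELSE → H
student=Jude: major='Econ' → outer ELSE → H
student=Mira: major='Hist' → inner[attendance >= 80] → D
student=Noor: major='CS' → outer ELSE → H
student=Omar: major='Hist' → inner[ELSE] → J
student=Quinn: major='CS' → outer ELSE → H
student=Sven: major='Math' → outer ELSE → H
student=Tara: major='Chem' → outer ELSE → H
student=Uma: major='Bio' → outer ELSE → H
student=Wes: major='Math' → outer ELSE → H
student=Zane: major='Bio' → outer ELSE → H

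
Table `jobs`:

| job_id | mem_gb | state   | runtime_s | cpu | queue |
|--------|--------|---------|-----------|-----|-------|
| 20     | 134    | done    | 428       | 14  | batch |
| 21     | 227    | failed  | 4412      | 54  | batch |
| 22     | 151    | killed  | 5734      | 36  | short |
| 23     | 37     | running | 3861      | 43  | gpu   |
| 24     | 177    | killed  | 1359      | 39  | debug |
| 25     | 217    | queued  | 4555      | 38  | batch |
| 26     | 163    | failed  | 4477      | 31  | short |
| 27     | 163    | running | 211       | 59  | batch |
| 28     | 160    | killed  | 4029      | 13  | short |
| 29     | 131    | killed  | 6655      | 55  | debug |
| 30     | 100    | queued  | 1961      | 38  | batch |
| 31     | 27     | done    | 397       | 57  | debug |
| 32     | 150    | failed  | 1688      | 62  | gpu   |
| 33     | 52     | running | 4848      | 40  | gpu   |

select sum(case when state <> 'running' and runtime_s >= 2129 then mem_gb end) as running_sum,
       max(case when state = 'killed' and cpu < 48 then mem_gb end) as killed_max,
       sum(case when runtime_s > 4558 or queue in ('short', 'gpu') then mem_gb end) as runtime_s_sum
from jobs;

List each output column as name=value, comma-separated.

[running_sum: state <> 'running' and runtime_s >= 2129]
job_id=20: ✗
job_id=21: ✓ → 227
job_id=22: ✓ → 151
job_id=23: ✗
job_id=24: ✗
job_id=25: ✓ → 217
job_id=26: ✓ → 163
job_id=27: ✗
job_id=28: ✓ → 160
job_id=29: ✓ → 131
job_id=30: ✗
job_id=31: ✗
job_id=32: ✗
job_id=33: ✗
running_sum = 227 + 151 + 217 + 163 + 160 + 131 = 1049
—
[killed_max: state = 'killed' and cpu < 48]
job_id=20: ✗
job_id=21: ✗
job_id=22: ✓ → 151
job_id=23: ✗
job_id=24: ✓ → 177
job_id=25: ✗
job_id=26: ✗
job_id=27: ✗
job_id=28: ✓ → 160
job_id=29: ✗
job_id=30: ✗
job_id=31: ✗
job_id=32: ✗
job_id=33: ✗
killed_max = MAX(151, 177, 160) = 177
—
[runtime_s_sum: runtime_s > 4558 or queue in ('short', 'gpu')]
job_id=20: ✗
job_id=21: ✗
job_id=22: ✓ → 151
job_id=23: ✓ → 37
job_id=24: ✗
job_id=25: ✗
job_id=26: ✓ → 163
job_id=27: ✗
job_id=28: ✓ → 160
job_id=29: ✓ → 131
job_id=30: ✗
job_id=31: ✗
job_id=32: ✓ → 150
job_id=33: ✓ → 52
runtime_s_sum = 151 + 37 + 163 + 160 + 131 + 150 + 52 = 844

running_sum=1049, killed_max=177, runtime_s_sum=844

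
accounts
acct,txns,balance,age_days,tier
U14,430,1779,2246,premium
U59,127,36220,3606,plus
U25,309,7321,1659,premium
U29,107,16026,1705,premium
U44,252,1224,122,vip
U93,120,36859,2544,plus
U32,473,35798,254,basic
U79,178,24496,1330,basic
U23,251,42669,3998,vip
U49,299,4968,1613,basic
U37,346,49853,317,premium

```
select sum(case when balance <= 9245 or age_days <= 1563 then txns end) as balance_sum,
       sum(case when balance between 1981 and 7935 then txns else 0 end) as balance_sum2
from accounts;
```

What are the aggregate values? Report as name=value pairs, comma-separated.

[balance_sum: balance <= 9245 or age_days <= 1563]
acct=U14: ✓ → 430
acct=U59: ✗
acct=U25: ✓ → 309
acct=U29: ✗
acct=U44: ✓ → 252
acct=U93: ✗
acct=U32: ✓ → 473
acct=U79: ✓ → 178
acct=U23: ✗
acct=U49: ✓ → 299
acct=U37: ✓ → 346
balance_sum = 430 + 309 + 252 + 473 + 178 + 299 + 346 = 2287
—
[balance_sum2: balance between 1981 and 7935]
acct=U14: ✗
acct=U59: ✗
acct=U25: ✓ → 309
acct=U29: ✗
acct=U44: ✗
acct=U93: ✗
acct=U32: ✗
acct=U79: ✗
acct=U23: ✗
acct=U49: ✓ → 299
acct=U37: ✗
balance_sum2 = 309 + 299 = 608

balance_sum=2287, balance_sum2=608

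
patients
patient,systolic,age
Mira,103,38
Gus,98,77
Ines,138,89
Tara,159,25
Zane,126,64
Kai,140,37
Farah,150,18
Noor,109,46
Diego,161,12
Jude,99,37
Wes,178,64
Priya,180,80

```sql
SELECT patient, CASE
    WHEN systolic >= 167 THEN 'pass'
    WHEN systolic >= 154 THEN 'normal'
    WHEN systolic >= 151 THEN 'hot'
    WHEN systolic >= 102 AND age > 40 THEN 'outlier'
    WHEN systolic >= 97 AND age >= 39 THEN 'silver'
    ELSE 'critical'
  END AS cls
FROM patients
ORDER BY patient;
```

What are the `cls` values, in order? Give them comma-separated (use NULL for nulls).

normal, critical, silver, outlier, critical, critical, critical, outlier, pass, normal, pass, outlier

patient=Diego: systolic >= 154 → normal
patient=Farah: ELSE → critical
patient=Gus: systolic >= 97 AND age >= 39 → silver
patient=Ines: systolic >= 102 AND age > 40 → outlier
patient=Jude: ELSE → critical
patient=Kai: ELSE → critical
patient=Mira: ELSE → critical
patient=Noor: systolic >= 102 AND age > 40 → outlier
patient=Priya: systolic >= 167 → pass
patient=Tara: systolic >= 154 → normal
patient=Wes: systolic >= 167 → pass
patient=Zane: systolic >= 102 AND age > 40 → outlier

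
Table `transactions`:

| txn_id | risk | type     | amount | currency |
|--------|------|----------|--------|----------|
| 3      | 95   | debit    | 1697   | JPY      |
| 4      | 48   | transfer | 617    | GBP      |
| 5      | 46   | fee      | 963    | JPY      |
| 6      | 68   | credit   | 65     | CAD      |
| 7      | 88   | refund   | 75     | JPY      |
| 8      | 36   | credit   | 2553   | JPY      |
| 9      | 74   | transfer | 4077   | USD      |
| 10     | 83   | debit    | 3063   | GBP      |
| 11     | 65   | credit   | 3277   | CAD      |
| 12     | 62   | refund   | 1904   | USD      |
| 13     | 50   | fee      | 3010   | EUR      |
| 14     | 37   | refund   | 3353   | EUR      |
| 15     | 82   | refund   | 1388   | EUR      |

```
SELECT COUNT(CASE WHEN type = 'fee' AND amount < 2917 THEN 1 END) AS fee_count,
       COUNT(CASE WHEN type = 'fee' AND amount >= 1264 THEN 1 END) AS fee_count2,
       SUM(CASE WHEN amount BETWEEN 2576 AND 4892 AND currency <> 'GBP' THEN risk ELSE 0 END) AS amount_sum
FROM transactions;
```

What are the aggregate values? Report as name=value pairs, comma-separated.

fee_count=1, fee_count2=1, amount_sum=226

[fee_count: type = 'fee' AND amount < 2917]
txn_id=3: ✗
txn_id=4: ✗
txn_id=5: ✓ → 1
txn_id=6: ✗
txn_id=7: ✗
txn_id=8: ✗
txn_id=9: ✗
txn_id=10: ✗
txn_id=11: ✗
txn_id=12: ✗
txn_id=13: ✗
txn_id=14: ✗
txn_id=15: ✗
fee_count = COUNT(1) = 1
—
[fee_count2: type = 'fee' AND amount >= 1264]
txn_id=3: ✗
txn_id=4: ✗
txn_id=5: ✗
txn_id=6: ✗
txn_id=7: ✗
txn_id=8: ✗
txn_id=9: ✗
txn_id=10: ✗
txn_id=11: ✗
txn_id=12: ✗
txn_id=13: ✓ → 1
txn_id=14: ✗
txn_id=15: ✗
fee_count2 = COUNT(1) = 1
—
[amount_sum: amount BETWEEN 2576 AND 4892 AND currency <> 'GBP']
txn_id=3: ✗
txn_id=4: ✗
txn_id=5: ✗
txn_id=6: ✗
txn_id=7: ✗
txn_id=8: ✗
txn_id=9: ✓ → 74
txn_id=10: ✗
txn_id=11: ✓ → 65
txn_id=12: ✗
txn_id=13: ✓ → 50
txn_id=14: ✓ → 37
txn_id=15: ✗
amount_sum = 74 + 65 + 50 + 37 = 226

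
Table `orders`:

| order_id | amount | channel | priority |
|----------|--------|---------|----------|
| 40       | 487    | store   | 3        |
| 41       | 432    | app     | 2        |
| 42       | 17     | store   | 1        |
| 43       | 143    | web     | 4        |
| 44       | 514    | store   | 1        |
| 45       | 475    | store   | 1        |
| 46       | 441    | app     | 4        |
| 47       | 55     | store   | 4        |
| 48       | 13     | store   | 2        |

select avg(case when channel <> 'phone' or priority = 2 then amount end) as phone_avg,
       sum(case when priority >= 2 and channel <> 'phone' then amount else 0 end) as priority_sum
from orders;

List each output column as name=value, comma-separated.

phone_avg=286.3333333333, priority_sum=1571

[phone_avg: channel <> 'phone' or priority = 2]
order_id=40: ✓ → 487
order_id=41: ✓ → 432
order_id=42: ✓ → 17
order_id=43: ✓ → 143
order_id=44: ✓ → 514
order_id=45: ✓ → 475
order_id=46: ✓ → 441
order_id=47: ✓ → 55
order_id=48: ✓ → 13
phone_avg = (487 + 432 + 17 + 143 + 514 + 475 + 441 + 55 + 13) / 9 = 286.3333333333
—
[priority_sum: priority >= 2 and channel <> 'phone']
order_id=40: ✓ → 487
order_id=41: ✓ → 432
order_id=42: ✗
order_id=43: ✓ → 143
order_id=44: ✗
order_id=45: ✗
order_id=46: ✓ → 441
order_id=47: ✓ → 55
order_id=48: ✓ → 13
priority_sum = 487 + 432 + 143 + 441 + 55 + 13 = 1571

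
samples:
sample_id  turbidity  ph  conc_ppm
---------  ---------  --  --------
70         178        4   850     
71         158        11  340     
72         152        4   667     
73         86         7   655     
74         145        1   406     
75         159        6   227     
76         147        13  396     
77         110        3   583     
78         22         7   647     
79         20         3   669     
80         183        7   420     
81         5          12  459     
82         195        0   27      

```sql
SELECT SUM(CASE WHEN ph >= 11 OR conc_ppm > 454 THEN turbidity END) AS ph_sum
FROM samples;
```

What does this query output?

878

sample_id=70: ✓ → 178
sample_id=71: ✓ → 158
sample_id=72: ✓ → 152
sample_id=73: ✓ → 86
sample_id=74: ✗
sample_id=75: ✗
sample_id=76: ✓ → 147
sample_id=77: ✓ → 110
sample_id=78: ✓ → 22
sample_id=79: ✓ → 20
sample_id=80: ✗
sample_id=81: ✓ → 5
sample_id=82: ✗
ph_sum = 178 + 158 + 152 + 86 + 147 + 110 + 22 + 20 + 5 = 878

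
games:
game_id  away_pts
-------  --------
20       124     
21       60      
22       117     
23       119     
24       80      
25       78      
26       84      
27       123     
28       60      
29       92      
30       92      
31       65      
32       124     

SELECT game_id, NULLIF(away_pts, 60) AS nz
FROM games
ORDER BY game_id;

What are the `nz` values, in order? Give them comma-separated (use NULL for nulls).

game_id=20: away_pts=124 vs 60: differ → 124
game_id=21: away_pts=60 vs 60: equal → NULL
game_id=22: away_pts=117 vs 60: differ → 117
game_id=23: away_pts=119 vs 60: differ → 119
game_id=24: away_pts=80 vs 60: differ → 80
game_id=25: away_pts=78 vs 60: differ → 78
game_id=26: away_pts=84 vs 60: differ → 84
game_id=27: away_pts=123 vs 60: differ → 123
game_id=28: away_pts=60 vs 60: equal → NULL
game_id=29: away_pts=92 vs 60: differ → 92
game_id=30: away_pts=92 vs 60: differ → 92
game_id=31: away_pts=65 vs 60: differ → 65
game_id=32: away_pts=124 vs 60: differ → 124

124, NULL, 117, 119, 80, 78, 84, 123, NULL, 92, 92, 65, 124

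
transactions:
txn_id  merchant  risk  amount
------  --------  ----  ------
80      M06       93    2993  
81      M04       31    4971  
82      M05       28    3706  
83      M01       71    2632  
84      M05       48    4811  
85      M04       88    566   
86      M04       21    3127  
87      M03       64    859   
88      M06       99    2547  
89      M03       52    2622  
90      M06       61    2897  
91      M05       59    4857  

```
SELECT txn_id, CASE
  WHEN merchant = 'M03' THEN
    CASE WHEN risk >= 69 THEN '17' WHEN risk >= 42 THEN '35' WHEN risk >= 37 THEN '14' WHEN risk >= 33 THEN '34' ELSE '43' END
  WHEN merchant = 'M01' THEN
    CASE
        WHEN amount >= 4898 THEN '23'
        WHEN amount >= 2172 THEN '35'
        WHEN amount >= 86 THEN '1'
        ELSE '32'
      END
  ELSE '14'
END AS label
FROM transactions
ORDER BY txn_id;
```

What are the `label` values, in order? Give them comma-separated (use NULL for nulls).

14, 14, 14, 35, 14, 14, 14, 35, 14, 35, 14, 14

txn_id=80: merchant='M06' → outer ELSE → 14
txn_id=81: merchant='M04' → outer ELSE → 14
txn_id=82: merchant='M05' → outer ELSE → 14
txn_id=83: merchant='M01' → inner[amount >= 2172] → 35
txn_id=84: merchant='M05' → outer ELSE → 14
txn_id=85: merchant='M04' → outer ELSE → 14
txn_id=86: merchant='M04' → outer ELSE → 14
txn_id=87: merchant='M03' → inner[risk >= 42] → 35
txn_id=88: merchant='M06' → outer ELSE → 14
txn_id=89: merchant='M03' → inner[risk >= 42] → 35
txn_id=90: merchant='M06' → outer ELSE → 14
txn_id=91: merchant='M05' → outer ELSE → 14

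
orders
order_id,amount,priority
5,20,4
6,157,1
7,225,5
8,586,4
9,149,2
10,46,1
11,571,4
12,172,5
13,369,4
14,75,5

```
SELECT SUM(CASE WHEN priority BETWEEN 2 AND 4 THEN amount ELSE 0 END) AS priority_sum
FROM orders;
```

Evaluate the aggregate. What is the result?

1695

order_id=5: ✓ → 20
order_id=6: ✗
order_id=7: ✗
order_id=8: ✓ → 586
order_id=9: ✓ → 149
order_id=10: ✗
order_id=11: ✓ → 571
order_id=12: ✗
order_id=13: ✓ → 369
order_id=14: ✗
priority_sum = 20 + 586 + 149 + 571 + 369 = 1695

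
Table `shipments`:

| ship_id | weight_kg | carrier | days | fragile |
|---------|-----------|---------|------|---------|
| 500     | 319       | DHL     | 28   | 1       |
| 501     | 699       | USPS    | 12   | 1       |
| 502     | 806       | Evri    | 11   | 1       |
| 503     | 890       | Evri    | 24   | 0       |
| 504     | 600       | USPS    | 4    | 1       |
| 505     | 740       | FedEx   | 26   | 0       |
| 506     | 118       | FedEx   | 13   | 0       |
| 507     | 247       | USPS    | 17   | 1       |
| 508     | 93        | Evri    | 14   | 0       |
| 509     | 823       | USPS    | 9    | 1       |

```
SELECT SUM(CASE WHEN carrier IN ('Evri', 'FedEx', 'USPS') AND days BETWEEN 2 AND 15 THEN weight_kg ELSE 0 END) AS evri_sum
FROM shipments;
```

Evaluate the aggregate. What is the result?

3139

ship_id=500: ✗
ship_id=501: ✓ → 699
ship_id=502: ✓ → 806
ship_id=503: ✗
ship_id=504: ✓ → 600
ship_id=505: ✗
ship_id=506: ✓ → 118
ship_id=507: ✗
ship_id=508: ✓ → 93
ship_id=509: ✓ → 823
evri_sum = 699 + 806 + 600 + 118 + 93 + 823 = 3139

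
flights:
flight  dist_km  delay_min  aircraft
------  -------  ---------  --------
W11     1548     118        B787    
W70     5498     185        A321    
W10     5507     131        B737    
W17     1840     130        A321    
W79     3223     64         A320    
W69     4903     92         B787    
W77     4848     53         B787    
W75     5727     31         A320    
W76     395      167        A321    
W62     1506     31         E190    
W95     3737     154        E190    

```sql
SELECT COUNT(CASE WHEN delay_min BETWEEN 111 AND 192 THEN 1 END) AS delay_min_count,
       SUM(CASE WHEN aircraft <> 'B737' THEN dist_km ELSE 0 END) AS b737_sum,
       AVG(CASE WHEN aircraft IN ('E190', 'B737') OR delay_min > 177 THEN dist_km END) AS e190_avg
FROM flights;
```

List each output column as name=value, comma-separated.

delay_min_count=6, b737_sum=33225, e190_avg=4062

[delay_min_count: delay_min BETWEEN 111 AND 192]
flight=W11: ✓ → 1
flight=W70: ✓ → 1
flight=W10: ✓ → 1
flight=W17: ✓ → 1
flight=W79: ✗
flight=W69: ✗
flight=W77: ✗
flight=W75: ✗
flight=W76: ✓ → 1
flight=W62: ✗
flight=W95: ✓ → 1
delay_min_count = COUNT(1, 1, 1, 1, 1, 1) = 6
—
[b737_sum: aircraft <> 'B737']
flight=W11: ✓ → 1548
flight=W70: ✓ → 5498
flight=W10: ✗
flight=W17: ✓ → 1840
flight=W79: ✓ → 3223
flight=W69: ✓ → 4903
flight=W77: ✓ → 4848
flight=W75: ✓ → 5727
flight=W76: ✓ → 395
flight=W62: ✓ → 1506
flight=W95: ✓ → 3737
b737_sum = 1548 + 5498 + 1840 + 3223 + 4903 + 4848 + 5727 + 395 + 1506 + 3737 = 33225
—
[e190_avg: aircraft IN ('E190', 'B737') OR delay_min > 177]
flight=W11: ✗
flight=W70: ✓ → 5498
flight=W10: ✓ → 5507
flight=W17: ✗
flight=W79: ✗
flight=W69: ✗
flight=W77: ✗
flight=W75: ✗
flight=W76: ✗
flight=W62: ✓ → 1506
flight=W95: ✓ → 3737
e190_avg = (5498 + 5507 + 1506 + 3737) / 4 = 4062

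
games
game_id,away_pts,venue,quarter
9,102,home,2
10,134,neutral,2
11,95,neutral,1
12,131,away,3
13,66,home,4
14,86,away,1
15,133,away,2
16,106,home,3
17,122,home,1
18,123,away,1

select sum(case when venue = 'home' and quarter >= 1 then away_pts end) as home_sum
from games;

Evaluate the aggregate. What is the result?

game_id=9: ✓ → 102
game_id=10: ✗
game_id=11: ✗
game_id=12: ✗
game_id=13: ✓ → 66
game_id=14: ✗
game_id=15: ✗
game_id=16: ✓ → 106
game_id=17: ✓ → 122
game_id=18: ✗
home_sum = 102 + 66 + 106 + 122 = 396

396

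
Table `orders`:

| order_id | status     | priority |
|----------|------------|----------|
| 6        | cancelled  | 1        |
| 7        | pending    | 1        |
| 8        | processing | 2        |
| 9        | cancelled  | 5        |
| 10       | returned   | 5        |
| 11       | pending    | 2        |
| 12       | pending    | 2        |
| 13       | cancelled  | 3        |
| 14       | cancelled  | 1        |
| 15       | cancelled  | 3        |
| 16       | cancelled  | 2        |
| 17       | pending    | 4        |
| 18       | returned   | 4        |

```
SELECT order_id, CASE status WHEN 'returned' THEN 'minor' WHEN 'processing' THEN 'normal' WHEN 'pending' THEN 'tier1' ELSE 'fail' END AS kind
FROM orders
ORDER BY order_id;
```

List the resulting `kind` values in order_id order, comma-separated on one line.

order_id=6: ELSE → fail
order_id=7: status='pending' → tier1
order_id=8: status='processing' → normal
order_id=9: ELSE → fail
order_id=10: status='returned' → minor
order_id=11: status='pending' → tier1
order_id=12: status='pending' → tier1
order_id=13: ELSE → fail
order_id=14: ELSE → fail
order_id=15: ELSE → fail
order_id=16: ELSE → fail
order_id=17: status='pending' → tier1
order_id=18: status='returned' → minor

fail, tier1, normal, fail, minor, tier1, tier1, fail, fail, fail, fail, tier1, minor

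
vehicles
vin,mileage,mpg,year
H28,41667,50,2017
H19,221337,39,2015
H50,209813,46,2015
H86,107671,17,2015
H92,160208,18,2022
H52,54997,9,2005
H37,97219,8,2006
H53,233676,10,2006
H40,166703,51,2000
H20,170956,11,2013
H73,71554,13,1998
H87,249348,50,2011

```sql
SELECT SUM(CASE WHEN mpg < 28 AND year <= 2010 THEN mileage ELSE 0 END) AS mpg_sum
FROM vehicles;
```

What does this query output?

vin=H28: ✗
vin=H19: ✗
vin=H50: ✗
vin=H86: ✗
vin=H92: ✗
vin=H52: ✓ → 54997
vin=H37: ✓ → 97219
vin=H53: ✓ → 233676
vin=H40: ✗
vin=H20: ✗
vin=H73: ✓ → 71554
vin=H87: ✗
mpg_sum = 54997 + 97219 + 233676 + 71554 = 457446

457446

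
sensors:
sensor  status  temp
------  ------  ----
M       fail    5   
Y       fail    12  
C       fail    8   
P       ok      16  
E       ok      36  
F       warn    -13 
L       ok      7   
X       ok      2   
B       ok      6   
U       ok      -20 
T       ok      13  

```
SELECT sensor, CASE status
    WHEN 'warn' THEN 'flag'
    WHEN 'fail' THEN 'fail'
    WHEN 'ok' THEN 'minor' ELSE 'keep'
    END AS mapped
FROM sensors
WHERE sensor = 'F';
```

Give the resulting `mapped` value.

flag

sensor = F: status=warn, temp=-13.
status='warn' → true → flag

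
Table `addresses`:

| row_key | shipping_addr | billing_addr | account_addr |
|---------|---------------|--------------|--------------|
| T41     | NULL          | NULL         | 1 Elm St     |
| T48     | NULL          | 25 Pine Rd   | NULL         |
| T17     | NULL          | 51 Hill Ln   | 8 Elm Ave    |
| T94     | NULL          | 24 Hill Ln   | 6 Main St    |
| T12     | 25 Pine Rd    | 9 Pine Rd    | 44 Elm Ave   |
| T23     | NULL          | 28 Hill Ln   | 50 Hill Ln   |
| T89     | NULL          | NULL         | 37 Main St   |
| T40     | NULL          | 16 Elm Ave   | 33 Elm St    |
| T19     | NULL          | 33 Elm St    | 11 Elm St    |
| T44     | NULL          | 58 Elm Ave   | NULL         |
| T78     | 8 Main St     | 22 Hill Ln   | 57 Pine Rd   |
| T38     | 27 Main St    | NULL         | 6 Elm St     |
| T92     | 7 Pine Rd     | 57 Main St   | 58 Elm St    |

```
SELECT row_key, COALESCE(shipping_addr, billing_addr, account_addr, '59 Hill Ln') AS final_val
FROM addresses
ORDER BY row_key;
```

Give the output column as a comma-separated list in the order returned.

row_key=T12: shipping_addr=25 Pine Rd → 25 Pine Rd
row_key=T17: shipping_addr=NULL, billing_addr=51 Hill Ln → 51 Hill Ln
row_key=T19: shipping_addr=NULL, billing_addr=33 Elm St → 33 Elm St
row_key=T23: shipping_addr=NULL, billing_addr=28 Hill Ln → 28 Hill Ln
row_key=T38: shipping_addr=27 Main St → 27 Main St
row_key=T40: shipping_addr=NULL, billing_addr=16 Elm Ave → 16 Elm Ave
row_key=T41: shipping_addr=NULL, billing_addr=NULL, account_addr=1 Elm St → 1 Elm St
row_key=T44: shipping_addr=NULL, billing_addr=58 Elm Ave → 58 Elm Ave
row_key=T48: shipping_addr=NULL, billing_addr=25 Pine Rd → 25 Pine Rd
row_key=T78: shipping_addr=8 Main St → 8 Main St
row_key=T89: shipping_addr=NULL, billing_addr=NULL, account_addr=37 Main St → 37 Main St
row_key=T92: shipping_addr=7 Pine Rd → 7 Pine Rd
row_key=T94: shipping_addr=NULL, billing_addr=24 Hill Ln → 24 Hill Ln

25 Pine Rd, 51 Hill Ln, 33 Elm St, 28 Hill Ln, 27 Main St, 16 Elm Ave, 1 Elm St, 58 Elm Ave, 25 Pine Rd, 8 Main St, 37 Main St, 7 Pine Rd, 24 Hill Ln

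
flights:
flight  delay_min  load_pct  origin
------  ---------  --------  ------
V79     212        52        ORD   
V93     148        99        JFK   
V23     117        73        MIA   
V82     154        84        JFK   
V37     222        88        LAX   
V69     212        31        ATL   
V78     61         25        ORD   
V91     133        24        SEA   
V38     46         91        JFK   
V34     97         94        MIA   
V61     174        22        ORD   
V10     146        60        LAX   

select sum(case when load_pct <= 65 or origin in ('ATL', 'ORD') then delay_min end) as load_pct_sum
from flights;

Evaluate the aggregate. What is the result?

938

flight=V79: ✓ → 212
flight=V93: ✗
flight=V23: ✗
flight=V82: ✗
flight=V37: ✗
flight=V69: ✓ → 212
flight=V78: ✓ → 61
flight=V91: ✓ → 133
flight=V38: ✗
flight=V34: ✗
flight=V61: ✓ → 174
flight=V10: ✓ → 146
load_pct_sum = 212 + 212 + 61 + 133 + 174 + 146 = 938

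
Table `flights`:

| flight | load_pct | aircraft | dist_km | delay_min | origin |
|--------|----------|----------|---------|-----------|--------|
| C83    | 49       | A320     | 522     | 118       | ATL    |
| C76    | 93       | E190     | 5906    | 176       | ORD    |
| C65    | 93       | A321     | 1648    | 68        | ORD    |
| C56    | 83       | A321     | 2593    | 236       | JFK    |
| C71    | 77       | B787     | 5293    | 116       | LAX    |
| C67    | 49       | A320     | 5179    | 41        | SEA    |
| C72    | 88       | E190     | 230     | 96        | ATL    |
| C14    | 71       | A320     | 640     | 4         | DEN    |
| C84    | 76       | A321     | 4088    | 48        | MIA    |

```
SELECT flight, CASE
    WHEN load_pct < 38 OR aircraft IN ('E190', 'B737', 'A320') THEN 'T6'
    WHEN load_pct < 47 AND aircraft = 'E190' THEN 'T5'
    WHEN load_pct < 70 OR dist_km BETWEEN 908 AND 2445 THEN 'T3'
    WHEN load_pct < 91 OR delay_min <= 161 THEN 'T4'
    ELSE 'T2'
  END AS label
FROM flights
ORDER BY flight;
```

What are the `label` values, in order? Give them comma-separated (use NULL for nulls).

T6, T4, T3, T6, T4, T6, T6, T6, T4

flight=C14: load_pct < 38 OR aircraft IN ('E190', 'B737', 'A320') → T6
flight=C56: load_pct < 91 OR delay_min <= 161 → T4
flight=C65: load_pct < 70 OR dist_km BETWEEN 908 AND 2445 → T3
flight=C67: load_pct < 38 OR aircraft IN ('E190', 'B737', 'A320') → T6
flight=C71: load_pct < 91 OR delay_min <= 161 → T4
flight=C72: load_pct < 38 OR aircraft IN ('E190', 'B737', 'A320') → T6
flight=C76: load_pct < 38 OR aircraft IN ('E190', 'B737', 'A320') → T6
flight=C83: load_pct < 38 OR aircraft IN ('E190', 'B737', 'A320') → T6
flight=C84: load_pct < 91 OR delay_min <= 161 → T4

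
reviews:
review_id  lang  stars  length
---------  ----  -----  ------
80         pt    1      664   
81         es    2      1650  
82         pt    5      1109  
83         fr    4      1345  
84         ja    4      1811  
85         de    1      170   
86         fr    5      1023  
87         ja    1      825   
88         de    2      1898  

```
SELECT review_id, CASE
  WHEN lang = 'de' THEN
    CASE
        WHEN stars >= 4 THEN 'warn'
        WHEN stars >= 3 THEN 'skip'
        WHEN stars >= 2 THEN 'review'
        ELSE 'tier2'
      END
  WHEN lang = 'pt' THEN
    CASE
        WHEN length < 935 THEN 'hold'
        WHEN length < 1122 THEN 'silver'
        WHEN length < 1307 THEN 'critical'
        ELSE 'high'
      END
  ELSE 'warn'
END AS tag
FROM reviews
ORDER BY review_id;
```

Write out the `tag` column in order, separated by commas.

hold, warn, silver, warn, warn, tier2, warn, warn, review

review_id=80: lang='pt' → inner[length < 935] → hold
review_id=81: lang='es' → outer ELSE → warn
review_id=82: lang='pt' → inner[length < 1122] → silver
review_id=83: lang='fr' → outer ELSE → warn
review_id=84: lang='ja' → outer ELSE → warn
review_id=85: lang='de' → inner[ELSE] → tier2
review_id=86: lang='fr' → outer ELSE → warn
review_id=87: lang='ja' → outer ELSE → warn
review_id=88: lang='de' → inner[stars >= 2] → review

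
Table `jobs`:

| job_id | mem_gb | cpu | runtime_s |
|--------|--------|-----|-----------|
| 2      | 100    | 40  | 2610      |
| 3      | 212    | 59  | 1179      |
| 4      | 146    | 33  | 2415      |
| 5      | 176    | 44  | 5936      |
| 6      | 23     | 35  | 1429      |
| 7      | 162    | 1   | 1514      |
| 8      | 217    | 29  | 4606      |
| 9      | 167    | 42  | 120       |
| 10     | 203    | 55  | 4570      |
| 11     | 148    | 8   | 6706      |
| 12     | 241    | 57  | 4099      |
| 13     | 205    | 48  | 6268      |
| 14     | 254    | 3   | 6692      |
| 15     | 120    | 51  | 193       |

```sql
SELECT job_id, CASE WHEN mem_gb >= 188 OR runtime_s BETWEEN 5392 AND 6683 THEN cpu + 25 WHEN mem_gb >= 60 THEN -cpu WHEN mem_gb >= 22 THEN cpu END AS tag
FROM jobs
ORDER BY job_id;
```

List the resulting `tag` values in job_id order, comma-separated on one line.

job_id=2: mem_gb >= 60 → -40
job_id=3: mem_gb >= 188 OR runtime_s BETWEEN 5392 AND 6683 → 84
job_id=4: mem_gb >= 60 → -33
job_id=5: mem_gb >= 188 OR runtime_s BETWEEN 5392 AND 6683 → 69
job_id=6: mem_gb >= 22 → 35
job_id=7: mem_gb >= 60 → -1
job_id=8: mem_gb >= 188 OR runtime_s BETWEEN 5392 AND 6683 → 54
job_id=9: mem_gb >= 60 → -42
job_id=10: mem_gb >= 188 OR runtime_s BETWEEN 5392 AND 6683 → 80
job_id=11: mem_gb >= 60 → -8
job_id=12: mem_gb >= 188 OR runtime_s BETWEEN 5392 AND 6683 → 82
job_id=13: mem_gb >= 188 OR runtime_s BETWEEN 5392 AND 6683 → 73
job_id=14: mem_gb >= 188 OR runtime_s BETWEEN 5392 AND 6683 → 28
job_id=15: mem_gb >= 60 → -51

-40, 84, -33, 69, 35, -1, 54, -42, 80, -8, 82, 73, 28, -51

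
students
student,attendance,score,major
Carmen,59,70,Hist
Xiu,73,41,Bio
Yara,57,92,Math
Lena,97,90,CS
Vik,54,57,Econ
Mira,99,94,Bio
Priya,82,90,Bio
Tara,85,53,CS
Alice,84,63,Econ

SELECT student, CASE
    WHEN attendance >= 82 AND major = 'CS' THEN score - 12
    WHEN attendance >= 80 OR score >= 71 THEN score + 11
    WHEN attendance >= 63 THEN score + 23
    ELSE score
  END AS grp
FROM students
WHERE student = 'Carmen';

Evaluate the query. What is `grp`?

70

student = Carmen: attendance=59, score=70, major=Hist.
attendance >= 82 AND major = 'CS' → false
attendance >= 80 OR score >= 71 → false
attendance >= 63 → false
No prior WHEN matched → ELSE → 70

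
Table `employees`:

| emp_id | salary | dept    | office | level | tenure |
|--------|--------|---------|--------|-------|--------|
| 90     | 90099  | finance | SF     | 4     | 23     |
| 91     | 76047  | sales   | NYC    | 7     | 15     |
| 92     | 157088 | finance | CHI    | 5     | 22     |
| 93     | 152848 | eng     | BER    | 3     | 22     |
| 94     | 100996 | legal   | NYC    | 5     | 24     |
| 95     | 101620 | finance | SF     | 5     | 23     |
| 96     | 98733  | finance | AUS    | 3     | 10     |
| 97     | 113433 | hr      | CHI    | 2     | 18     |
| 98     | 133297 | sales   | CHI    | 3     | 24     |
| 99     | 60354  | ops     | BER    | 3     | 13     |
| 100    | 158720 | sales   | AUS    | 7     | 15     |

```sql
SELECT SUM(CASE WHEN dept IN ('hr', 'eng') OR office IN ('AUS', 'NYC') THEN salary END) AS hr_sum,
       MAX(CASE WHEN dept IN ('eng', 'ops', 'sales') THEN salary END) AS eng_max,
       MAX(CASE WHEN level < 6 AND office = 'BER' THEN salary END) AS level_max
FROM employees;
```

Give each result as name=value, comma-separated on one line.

[hr_sum: dept IN ('hr', 'eng') OR office IN ('AUS', 'NYC')]
emp_id=90: ✗
emp_id=91: ✓ → 76047
emp_id=92: ✗
emp_id=93: ✓ → 152848
emp_id=94: ✓ → 100996
emp_id=95: ✗
emp_id=96: ✓ → 98733
emp_id=97: ✓ → 113433
emp_id=98: ✗
emp_id=99: ✗
emp_id=100: ✓ → 158720
hr_sum = 76047 + 152848 + 100996 + 98733 + 113433 + 158720 = 700777
—
[eng_max: dept IN ('eng', 'ops', 'sales')]
emp_id=90: ✗
emp_id=91: ✓ → 76047
emp_id=92: ✗
emp_id=93: ✓ → 152848
emp_id=94: ✗
emp_id=95: ✗
emp_id=96: ✗
emp_id=97: ✗
emp_id=98: ✓ → 133297
emp_id=99: ✓ → 60354
emp_id=100: ✓ → 158720
eng_max = MAX(76047, 152848, 133297, 60354, 158720) = 158720
—
[level_max: level < 6 AND office = 'BER']
emp_id=90: ✗
emp_id=91: ✗
emp_id=92: ✗
emp_id=93: ✓ → 152848
emp_id=94: ✗
emp_id=95: ✗
emp_id=96: ✗
emp_id=97: ✗
emp_id=98: ✗
emp_id=99: ✓ → 60354
emp_id=100: ✗
level_max = MAX(152848, 60354) = 152848

hr_sum=700777, eng_max=158720, level_max=152848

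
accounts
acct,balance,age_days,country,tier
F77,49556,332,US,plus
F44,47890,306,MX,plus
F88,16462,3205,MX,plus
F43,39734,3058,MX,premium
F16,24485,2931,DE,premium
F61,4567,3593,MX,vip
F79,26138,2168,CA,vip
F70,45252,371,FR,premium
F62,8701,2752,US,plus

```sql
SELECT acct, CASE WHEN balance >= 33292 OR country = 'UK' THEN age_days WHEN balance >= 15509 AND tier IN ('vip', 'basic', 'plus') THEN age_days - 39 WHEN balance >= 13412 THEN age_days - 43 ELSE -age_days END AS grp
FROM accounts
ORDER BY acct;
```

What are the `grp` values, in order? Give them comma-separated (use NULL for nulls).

2888, 3058, 306, -3593, -2752, 371, 332, 2129, 3166

acct=F16: balance >= 13412 → 2888
acct=F43: balance >= 33292 OR country = 'UK' → 3058
acct=F44: balance >= 33292 OR country = 'UK' → 306
acct=F61: ELSE → -3593
acct=F62: ELSE → -2752
acct=F70: balance >= 33292 OR country = 'UK' → 371
acct=F77: balance >= 33292 OR country = 'UK' → 332
acct=F79: balance >= 15509 AND tier IN ('vip', 'basic', 'plus') → 2129
acct=F88: balance >= 15509 AND tier IN ('vip', 'basic', 'plus') → 3166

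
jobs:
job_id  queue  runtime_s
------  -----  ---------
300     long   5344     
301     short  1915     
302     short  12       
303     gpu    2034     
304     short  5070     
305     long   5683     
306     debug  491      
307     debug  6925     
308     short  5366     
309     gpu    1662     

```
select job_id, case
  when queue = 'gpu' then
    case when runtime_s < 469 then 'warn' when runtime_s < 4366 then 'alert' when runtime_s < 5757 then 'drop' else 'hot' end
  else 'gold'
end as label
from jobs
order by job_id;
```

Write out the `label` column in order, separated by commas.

job_id=300: queue='long' → outer ELSE → gold
job_id=301: queue='short' → outer ELSE → gold
job_id=302: queue='short' → outer ELSE → gold
job_id=303: queue='gpu' → inner[runtime_s < 4366] → alert
job_id=304: queue='short' → outer ELSE → gold
job_id=305: queue='long' → outer ELSE → gold
job_id=306: queue='debug' → outer ELSE → gold
job_id=307: queue='debug' → outer ELSE → gold
job_id=308: queue='short' → outer ELSE → gold
job_id=309: queue='gpu' → inner[runtime_s < 4366] → alert

gold, gold, gold, alert, gold, gold, gold, gold, gold, alert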